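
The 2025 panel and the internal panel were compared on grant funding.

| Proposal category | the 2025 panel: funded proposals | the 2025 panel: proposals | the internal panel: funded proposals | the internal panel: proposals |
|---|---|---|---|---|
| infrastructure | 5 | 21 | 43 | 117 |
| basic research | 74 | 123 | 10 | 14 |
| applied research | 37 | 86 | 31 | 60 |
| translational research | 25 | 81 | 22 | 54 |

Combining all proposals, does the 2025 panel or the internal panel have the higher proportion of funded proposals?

Infrastructure: the 2025 panel 5/21 = 23.8%, the internal panel 43/117 = 36.8% → the internal panel
Basic research: the 2025 panel 74/123 = 60.2%, the internal panel 10/14 = 71.4% → the internal panel
Applied research: the 2025 panel 37/86 = 43.0%, the internal panel 31/60 = 51.7% → the internal panel
Translational research: the 2025 panel 25/81 = 30.9%, the internal panel 22/54 = 40.7% → the internal panel
Overall: the 2025 panel 141/311 = 45.3%, the internal panel 106/245 = 43.3% → the 2025 panel
(The internal panel wins every proposal group but the 2025 panel wins overall — the internal panel's proposals skew toward the low-rate infrastructure group.)

the 2025 panel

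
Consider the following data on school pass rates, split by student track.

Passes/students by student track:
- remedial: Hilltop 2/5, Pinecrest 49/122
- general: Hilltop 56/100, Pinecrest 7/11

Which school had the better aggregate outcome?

Hilltop

Remedial: Hilltop 2/5 = 40.0%, Pinecrest 49/122 = 40.2% → Pinecrest
General: Hilltop 56/100 = 56.0%, Pinecrest 7/11 = 63.6% → Pinecrest
Overall: Hilltop 58/105 = 55.2%, Pinecrest 56/133 = 42.1% → Hilltop
(Pinecrest wins every student group but Hilltop wins overall — Pinecrest's students skew toward the low-rate remedial group.)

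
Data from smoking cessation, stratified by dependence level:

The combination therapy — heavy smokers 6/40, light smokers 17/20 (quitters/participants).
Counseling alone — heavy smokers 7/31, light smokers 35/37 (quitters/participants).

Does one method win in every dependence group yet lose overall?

Heavy smokers: the combination therapy 6/40 = 15.0%, counseling alone 7/31 = 22.6% → counseling alone
Light smokers: the combination therapy 17/20 = 85.0%, counseling alone 35/37 = 94.6% → counseling alone
Overall: the combination therapy 23/60 = 38.3%, counseling alone 42/68 = 61.8% → counseling alone
Counseling alone wins overall and in every dependence group — no reversal.

No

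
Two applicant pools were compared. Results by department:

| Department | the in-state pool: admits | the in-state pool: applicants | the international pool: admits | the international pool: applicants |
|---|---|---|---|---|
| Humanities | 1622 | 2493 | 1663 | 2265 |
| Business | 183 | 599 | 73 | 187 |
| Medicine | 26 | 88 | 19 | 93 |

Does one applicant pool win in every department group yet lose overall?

No

Humanities: the in-state pool 1622/2493 = 65.1%, the international pool 1663/2265 = 73.4% → the international pool
Business: the in-state pool 183/599 = 30.6%, the international pool 73/187 = 39.0% → the international pool
Medicine: the in-state pool 26/88 = 29.5%, the international pool 19/93 = 20.4% → the in-state pool
Overall: the in-state pool 1831/3180 = 57.6%, the international pool 1755/2545 = 69.0% → the international pool
Neither sweeps: the in-state pool wins 1 of 3 groups, the international pool wins 2. The international pool wins overall but not every group — no Simpson reversal.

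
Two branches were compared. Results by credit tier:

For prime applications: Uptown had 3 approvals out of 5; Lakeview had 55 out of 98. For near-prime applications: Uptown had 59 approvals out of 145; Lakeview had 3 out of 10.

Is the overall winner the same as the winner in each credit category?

No

Prime: Uptown 3/5 = 60.0%, Lakeview 55/98 = 56.1% → Uptown
Near-prime: Uptown 59/145 = 40.7%, Lakeview 3/10 = 30.0% → Uptown
Overall: Uptown 62/150 = 41.3%, Lakeview 58/108 = 53.7% → Lakeview
Uptown wins each credit group but Lakeview wins overall — the comparison reverses. Uptown's applications skew toward near-prime, which has a lower base rate.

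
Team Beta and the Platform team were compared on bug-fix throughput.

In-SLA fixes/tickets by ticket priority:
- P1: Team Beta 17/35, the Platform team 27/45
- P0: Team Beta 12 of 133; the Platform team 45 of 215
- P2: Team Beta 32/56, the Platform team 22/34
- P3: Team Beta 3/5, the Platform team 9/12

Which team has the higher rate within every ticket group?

P1: Team Beta 17/35 = 48.6%, the Platform team 27/45 = 60.0% → the Platform team
P0: Team Beta 12/133 = 9.0%, the Platform team 45/215 = 20.9% → the Platform team
P2: Team Beta 32/56 = 57.1%, the Platform team 22/34 = 64.7% → the Platform team
P3: Team Beta 3/5 = 60.0%, the Platform team 9/12 = 75.0% → the Platform team
The Platform team has the higher rate in all 4 groups.

the Platform team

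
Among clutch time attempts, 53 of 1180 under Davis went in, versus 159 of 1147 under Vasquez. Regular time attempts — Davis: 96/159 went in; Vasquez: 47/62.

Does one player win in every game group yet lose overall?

No

Clutch time: Davis 53/1180 = 4.5%, Vasquez 159/1147 = 13.9% → Vasquez
Regular time: Davis 96/159 = 60.4%, Vasquez 47/62 = 75.8% → Vasquez
Overall: Davis 149/1339 = 11.1%, Vasquez 206/1209 = 17.0% → Vasquez
Vasquez wins overall and in every game group — no reversal.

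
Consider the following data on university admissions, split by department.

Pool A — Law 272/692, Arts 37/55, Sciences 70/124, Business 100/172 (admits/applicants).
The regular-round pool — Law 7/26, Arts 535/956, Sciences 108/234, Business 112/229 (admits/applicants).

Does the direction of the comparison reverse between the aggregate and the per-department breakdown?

Law: Pool A 272/692 = 39.3%, the regular-round pool 7/26 = 26.9% → Pool A
Arts: Pool A 37/55 = 67.3%, the regular-round pool 535/956 = 56.0% → Pool A
Sciences: Pool A 70/124 = 56.5%, the regular-round pool 108/234 = 46.2% → Pool A
Business: Pool A 100/172 = 58.1%, the regular-round pool 112/229 = 48.9% → Pool A
Overall: Pool A 479/1043 = 45.9%, the regular-round pool 762/1445 = 52.7% → the regular-round pool
Pool A wins each department group but the regular-round pool wins overall — the comparison reverses. Pool A's applicants skew toward Law, which has a lower base rate.

Yes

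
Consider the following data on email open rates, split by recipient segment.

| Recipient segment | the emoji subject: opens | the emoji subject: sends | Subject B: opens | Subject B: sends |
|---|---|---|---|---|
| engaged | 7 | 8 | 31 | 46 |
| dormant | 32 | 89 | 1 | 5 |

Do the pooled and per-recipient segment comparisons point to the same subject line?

Engaged: the emoji subject 7/8 = 87.5%, Subject B 31/46 = 67.4% → the emoji subject
Dormant: the emoji subject 32/89 = 36.0%, Subject B 1/5 = 20.0% → the emoji subject
Overall: the emoji subject 39/97 = 40.2%, Subject B 32/51 = 62.7% → Subject B
The emoji subject wins each recipient group but Subject B wins overall — the comparison reverses. The emoji subject's sends skew toward dormant, which has a lower base rate.

No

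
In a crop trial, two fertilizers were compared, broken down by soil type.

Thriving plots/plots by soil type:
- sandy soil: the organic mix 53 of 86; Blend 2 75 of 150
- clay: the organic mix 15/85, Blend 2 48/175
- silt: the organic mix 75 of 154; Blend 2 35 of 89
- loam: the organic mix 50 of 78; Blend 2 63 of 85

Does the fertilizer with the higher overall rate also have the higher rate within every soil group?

Sandy soil: the organic mix 53/86 = 61.6%, Blend 2 75/150 = 50.0% → the organic mix
Clay: the organic mix 15/85 = 17.6%, Blend 2 48/175 = 27.4% → Blend 2
Silt: the organic mix 75/154 = 48.7%, Blend 2 35/89 = 39.3% → the organic mix
Loam: the organic mix 50/78 = 64.1%, Blend 2 63/85 = 74.1% → Blend 2
Overall: the organic mix 193/403 = 47.9%, Blend 2 221/499 = 44.3% → the organic mix
Neither sweeps: the organic mix wins 2 of 4 groups, Blend 2 wins 2. The organic mix wins overall but not every group — no Simpson reversal.

No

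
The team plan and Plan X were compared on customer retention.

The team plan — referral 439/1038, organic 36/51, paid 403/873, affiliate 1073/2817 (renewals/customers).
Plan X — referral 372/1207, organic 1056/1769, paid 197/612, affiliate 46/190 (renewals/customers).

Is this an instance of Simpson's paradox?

Yes

Referral: the team plan 439/1038 = 42.3%, Plan X 372/1207 = 30.8% → the team plan
Organic: the team plan 36/51 = 70.6%, Plan X 1056/1769 = 59.7% → the team plan
Paid: the team plan 403/873 = 46.2%, Plan X 197/612 = 32.2% → the team plan
Affiliate: the team plan 1073/2817 = 38.1%, Plan X 46/190 = 24.2% → the team plan
Overall: the team plan 1951/4779 = 40.8%, Plan X 1671/3778 = 44.2% → Plan X
The team plan wins each signup group but Plan X wins overall — the comparison reverses. The team plan's customers skew toward affiliate, which has a lower base rate.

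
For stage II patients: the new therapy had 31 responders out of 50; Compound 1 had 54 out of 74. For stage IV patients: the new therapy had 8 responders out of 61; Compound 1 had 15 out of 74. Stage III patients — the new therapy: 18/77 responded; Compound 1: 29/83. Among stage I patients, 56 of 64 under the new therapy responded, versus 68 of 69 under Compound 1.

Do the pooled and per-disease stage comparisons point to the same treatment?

Stage II: the new therapy 31/50 = 62.0%, Compound 1 54/74 = 73.0% → Compound 1
Stage IV: the new therapy 8/61 = 13.1%, Compound 1 15/74 = 20.3% → Compound 1
Stage III: the new therapy 18/77 = 23.4%, Compound 1 29/83 = 34.9% → Compound 1
Stage I: the new therapy 56/64 = 87.5%, Compound 1 68/69 = 98.6% → Compound 1
Overall: the new therapy 113/252 = 44.8%, Compound 1 166/300 = 55.3% → Compound 1
Compound 1 wins overall and in every disease group — no reversal.

Yes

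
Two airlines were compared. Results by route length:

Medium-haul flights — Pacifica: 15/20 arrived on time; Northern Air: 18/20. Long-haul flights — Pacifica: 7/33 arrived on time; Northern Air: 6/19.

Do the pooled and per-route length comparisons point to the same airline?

Medium-haul: Pacifica 15/20 = 75.0%, Northern Air 18/20 = 90.0% → Northern Air
Long-haul: Pacifica 7/33 = 21.2%, Northern Air 6/19 = 31.6% → Northern Air
Overall: Pacifica 22/53 = 41.5%, Northern Air 24/39 = 61.5% → Northern Air
Northern Air wins overall and in every route group — no reversal.

Yes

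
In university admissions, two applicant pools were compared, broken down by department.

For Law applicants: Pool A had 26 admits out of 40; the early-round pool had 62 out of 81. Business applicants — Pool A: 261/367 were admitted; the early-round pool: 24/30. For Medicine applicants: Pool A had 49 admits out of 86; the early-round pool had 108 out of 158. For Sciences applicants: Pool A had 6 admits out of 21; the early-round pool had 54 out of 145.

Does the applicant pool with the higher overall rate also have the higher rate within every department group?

No

Law: Pool A 26/40 = 65.0%, the early-round pool 62/81 = 76.5% → the early-round pool
Business: Pool A 261/367 = 71.1%, the early-round pool 24/30 = 80.0% → the early-round pool
Medicine: Pool A 49/86 = 57.0%, the early-round pool 108/158 = 68.4% → the early-round pool
Sciences: Pool A 6/21 = 28.6%, the early-round pool 54/145 = 37.2% → the early-round pool
Overall: Pool A 342/514 = 66.5%, the early-round pool 248/414 = 59.9% → Pool A
The early-round pool wins each department group but Pool A wins overall — the comparison reverses. The early-round pool's applicants skew toward Sciences, which has a lower base rate.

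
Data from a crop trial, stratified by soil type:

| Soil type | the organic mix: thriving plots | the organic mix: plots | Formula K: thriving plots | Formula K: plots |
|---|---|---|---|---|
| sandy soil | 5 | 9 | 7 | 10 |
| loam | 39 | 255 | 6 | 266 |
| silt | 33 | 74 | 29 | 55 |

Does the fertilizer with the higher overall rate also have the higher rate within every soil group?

No

Sandy soil: the organic mix 5/9 = 55.6%, Formula K 7/10 = 70.0% → Formula K
Loam: the organic mix 39/255 = 15.3%, Formula K 6/266 = 2.3% → the organic mix
Silt: the organic mix 33/74 = 44.6%, Formula K 29/55 = 52.7% → Formula K
Overall: the organic mix 77/338 = 22.8%, Formula K 42/331 = 12.7% → the organic mix
Neither sweeps: the organic mix wins 1 of 3 groups, Formula K wins 2. The organic mix wins overall but not every group — no Simpson reversal.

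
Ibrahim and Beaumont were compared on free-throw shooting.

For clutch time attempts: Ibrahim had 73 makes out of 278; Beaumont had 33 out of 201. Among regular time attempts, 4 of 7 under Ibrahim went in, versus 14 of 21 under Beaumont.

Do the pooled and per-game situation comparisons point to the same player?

No

Clutch time: Ibrahim 73/278 = 26.3%, Beaumont 33/201 = 16.4% → Ibrahim
Regular time: Ibrahim 4/7 = 57.1%, Beaumont 14/21 = 66.7% → Beaumont
Overall: Ibrahim 77/285 = 27.0%, Beaumont 47/222 = 21.2% → Ibrahim
Neither sweeps: Ibrahim wins 1 of 2 groups, Beaumont wins 1. Ibrahim wins overall but not every group — no Simpson reversal.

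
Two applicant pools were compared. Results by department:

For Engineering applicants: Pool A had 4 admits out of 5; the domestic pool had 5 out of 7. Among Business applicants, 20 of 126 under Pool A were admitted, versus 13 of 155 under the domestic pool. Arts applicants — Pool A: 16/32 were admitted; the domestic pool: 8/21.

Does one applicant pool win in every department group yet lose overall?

Engineering: Pool A 4/5 = 80.0%, the domestic pool 5/7 = 71.4% → Pool A
Business: Pool A 20/126 = 15.9%, the domestic pool 13/155 = 8.4% → Pool A
Arts: Pool A 16/32 = 50.0%, the domestic pool 8/21 = 38.1% → Pool A
Overall: Pool A 40/163 = 24.5%, the domestic pool 26/183 = 14.2% → Pool A
Pool A wins overall and in every department group — no reversal.

No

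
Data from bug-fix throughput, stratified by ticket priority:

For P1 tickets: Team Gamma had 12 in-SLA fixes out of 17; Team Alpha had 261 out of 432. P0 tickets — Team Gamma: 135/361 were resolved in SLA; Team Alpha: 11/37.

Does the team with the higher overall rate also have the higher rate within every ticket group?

No

P1: Team Gamma 12/17 = 70.6%, Team Alpha 261/432 = 60.4% → Team Gamma
P0: Team Gamma 135/361 = 37.4%, Team Alpha 11/37 = 29.7% → Team Gamma
Overall: Team Gamma 147/378 = 38.9%, Team Alpha 272/469 = 58.0% → Team Alpha
Team Gamma wins each ticket group but Team Alpha wins overall — the comparison reverses. Team Gamma's tickets skew toward P0, which has a lower base rate.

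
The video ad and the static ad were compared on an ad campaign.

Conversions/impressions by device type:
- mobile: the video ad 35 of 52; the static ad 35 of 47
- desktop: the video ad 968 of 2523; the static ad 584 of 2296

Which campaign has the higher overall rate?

the video ad

Mobile: the video ad 35/52 = 67.3%, the static ad 35/47 = 74.5% → the static ad
Desktop: the video ad 968/2523 = 38.4%, the static ad 584/2296 = 25.4% → the video ad
Overall: the video ad 1003/2575 = 39.0%, the static ad 619/2343 = 26.4% → the video ad
(Neither sweeps every device group, but the video ad has the higher pooled rate.)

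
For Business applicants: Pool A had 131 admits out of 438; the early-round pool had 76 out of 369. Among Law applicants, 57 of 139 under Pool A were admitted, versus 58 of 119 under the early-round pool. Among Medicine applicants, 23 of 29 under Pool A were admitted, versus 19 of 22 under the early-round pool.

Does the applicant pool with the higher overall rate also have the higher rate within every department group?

No

Business: Pool A 131/438 = 29.9%, the early-round pool 76/369 = 20.6% → Pool A
Law: Pool A 57/139 = 41.0%, the early-round pool 58/119 = 48.7% → the early-round pool
Medicine: Pool A 23/29 = 79.3%, the early-round pool 19/22 = 86.4% → the early-round pool
Overall: Pool A 211/606 = 34.8%, the early-round pool 153/510 = 30.0% → Pool A
Neither sweeps: Pool A wins 1 of 3 groups, the early-round pool wins 2. Pool A wins overall but not every group — no Simpson reversal.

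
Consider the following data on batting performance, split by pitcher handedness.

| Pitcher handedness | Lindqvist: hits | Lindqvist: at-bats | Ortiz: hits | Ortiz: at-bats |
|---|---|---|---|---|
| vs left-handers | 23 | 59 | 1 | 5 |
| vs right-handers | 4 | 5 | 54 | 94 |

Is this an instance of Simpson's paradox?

Vs left-handers: Lindqvist 23/59 = 39.0%, Ortiz 1/5 = 20.0% → Lindqvist
Vs right-handers: Lindqvist 4/5 = 80.0%, Ortiz 54/94 = 57.4% → Lindqvist
Overall: Lindqvist 27/64 = 42.2%, Ortiz 55/99 = 55.6% → Ortiz
Lindqvist wins each pitcher group but Ortiz wins overall — the comparison reverses. Lindqvist's at-bats skew toward vs left-handers, which has a lower base rate.

Yes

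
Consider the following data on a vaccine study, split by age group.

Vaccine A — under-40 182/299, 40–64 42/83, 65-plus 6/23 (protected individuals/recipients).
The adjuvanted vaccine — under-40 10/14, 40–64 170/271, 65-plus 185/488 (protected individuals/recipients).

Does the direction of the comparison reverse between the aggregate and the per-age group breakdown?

Under-40: Vaccine A 182/299 = 60.9%, the adjuvanted vaccine 10/14 = 71.4% → the adjuvanted vaccine
40–64: Vaccine A 42/83 = 50.6%, the adjuvanted vaccine 170/271 = 62.7% → the adjuvanted vaccine
65-plus: Vaccine A 6/23 = 26.1%, the adjuvanted vaccine 185/488 = 37.9% → the adjuvanted vaccine
Overall: Vaccine A 230/405 = 56.8%, the adjuvanted vaccine 365/773 = 47.2% → Vaccine A
The adjuvanted vaccine wins each age group but Vaccine A wins overall — the comparison reverses. The adjuvanted vaccine's recipients skew toward 65-plus, which has a lower base rate.

Yes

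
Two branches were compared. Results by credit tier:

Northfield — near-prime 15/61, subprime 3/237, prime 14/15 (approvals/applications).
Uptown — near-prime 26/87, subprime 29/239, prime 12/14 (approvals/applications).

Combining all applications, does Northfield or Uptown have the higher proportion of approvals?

Near-prime: Northfield 15/61 = 24.6%, Uptown 26/87 = 29.9% → Uptown
Subprime: Northfield 3/237 = 1.3%, Uptown 29/239 = 12.1% → Uptown
Prime: Northfield 14/15 = 93.3%, Uptown 12/14 = 85.7% → Northfield
Overall: Northfield 32/313 = 10.2%, Uptown 67/340 = 19.7% → Uptown
(Neither sweeps every credit group, but Uptown has the higher pooled rate.)

Uptown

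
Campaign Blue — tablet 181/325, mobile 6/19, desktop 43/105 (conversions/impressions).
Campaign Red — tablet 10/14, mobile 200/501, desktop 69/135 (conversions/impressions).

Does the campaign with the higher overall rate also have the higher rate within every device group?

No

Tablet: Campaign Blue 181/325 = 55.7%, Campaign Red 10/14 = 71.4% → Campaign Red
Mobile: Campaign Blue 6/19 = 31.6%, Campaign Red 200/501 = 39.9% → Campaign Red
Desktop: Campaign Blue 43/105 = 41.0%, Campaign Red 69/135 = 51.1% → Campaign Red
Overall: Campaign Blue 230/449 = 51.2%, Campaign Red 279/650 = 42.9% → Campaign Blue
Campaign Red wins each device group but Campaign Blue wins overall — the comparison reverses. Campaign Red's impressions skew toward mobile, which has a lower base rate.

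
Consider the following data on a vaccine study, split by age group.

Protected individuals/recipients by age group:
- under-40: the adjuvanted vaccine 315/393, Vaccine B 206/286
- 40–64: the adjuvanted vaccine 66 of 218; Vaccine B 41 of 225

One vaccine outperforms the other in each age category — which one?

Under-40: the adjuvanted vaccine 315/393 = 80.2%, Vaccine B 206/286 = 72.0% → the adjuvanted vaccine
40–64: the adjuvanted vaccine 66/218 = 30.3%, Vaccine B 41/225 = 18.2% → the adjuvanted vaccine
The adjuvanted vaccine has the higher rate in both groups.

the adjuvanted vaccine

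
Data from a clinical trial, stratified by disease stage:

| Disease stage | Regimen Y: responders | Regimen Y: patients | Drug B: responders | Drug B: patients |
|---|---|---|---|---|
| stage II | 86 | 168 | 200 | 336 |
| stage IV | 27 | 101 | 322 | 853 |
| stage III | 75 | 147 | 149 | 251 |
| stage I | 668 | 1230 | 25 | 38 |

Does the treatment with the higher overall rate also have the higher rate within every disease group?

No

Stage II: Regimen Y 86/168 = 51.2%, Drug B 200/336 = 59.5% → Drug B
Stage IV: Regimen Y 27/101 = 26.7%, Drug B 322/853 = 37.7% → Drug B
Stage III: Regimen Y 75/147 = 51.0%, Drug B 149/251 = 59.4% → Drug B
Stage I: Regimen Y 668/1230 = 54.3%, Drug B 25/38 = 65.8% → Drug B
Overall: Regimen Y 856/1646 = 52.0%, Drug B 696/1478 = 47.1% → Regimen Y
Drug B wins each disease group but Regimen Y wins overall — the comparison reverses. Drug B's patients skew toward stage IV, which has a lower base rate.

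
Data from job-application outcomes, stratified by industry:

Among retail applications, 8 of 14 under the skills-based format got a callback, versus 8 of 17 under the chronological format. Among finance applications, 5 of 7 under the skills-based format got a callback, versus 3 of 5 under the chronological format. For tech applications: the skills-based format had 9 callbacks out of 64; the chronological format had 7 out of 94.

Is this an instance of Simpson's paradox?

Retail: the skills-based format 8/14 = 57.1%, the chronological format 8/17 = 47.1% → the skills-based format
Finance: the skills-based format 5/7 = 71.4%, the chronological format 3/5 = 60.0% → the skills-based format
Tech: the skills-based format 9/64 = 14.1%, the chronological format 7/94 = 7.4% → the skills-based format
Overall: the skills-based format 22/85 = 25.9%, the chronological format 18/116 = 15.5% → the skills-based format
The skills-based format wins overall and in every industry group — no reversal.

No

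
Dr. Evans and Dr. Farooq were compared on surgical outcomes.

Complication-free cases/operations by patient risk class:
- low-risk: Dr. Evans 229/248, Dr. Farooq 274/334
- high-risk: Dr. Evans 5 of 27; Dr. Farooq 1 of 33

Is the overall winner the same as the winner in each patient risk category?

Low-risk: Dr. Evans 229/248 = 92.3%, Dr. Farooq 274/334 = 82.0% → Dr. Evans
High-risk: Dr. Evans 5/27 = 18.5%, Dr. Farooq 1/33 = 3.0% → Dr. Evans
Overall: Dr. Evans 234/275 = 85.1%, Dr. Farooq 275/367 = 74.9% → Dr. Evans
Dr. Evans wins overall and in every patient risk group — no reversal.

Yes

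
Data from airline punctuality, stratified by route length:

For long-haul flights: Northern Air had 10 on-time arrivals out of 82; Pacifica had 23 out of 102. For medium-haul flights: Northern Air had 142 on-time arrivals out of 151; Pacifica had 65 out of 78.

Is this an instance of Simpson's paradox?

No

Long-haul: Northern Air 10/82 = 12.2%, Pacifica 23/102 = 22.5% → Pacifica
Medium-haul: Northern Air 142/151 = 94.0%, Pacifica 65/78 = 83.3% → Northern Air
Overall: Northern Air 152/233 = 65.2%, Pacifica 88/180 = 48.9% → Northern Air
Neither sweeps: Northern Air wins 1 of 2 groups, Pacifica wins 1. Northern Air wins overall but not every group — no Simpson reversal.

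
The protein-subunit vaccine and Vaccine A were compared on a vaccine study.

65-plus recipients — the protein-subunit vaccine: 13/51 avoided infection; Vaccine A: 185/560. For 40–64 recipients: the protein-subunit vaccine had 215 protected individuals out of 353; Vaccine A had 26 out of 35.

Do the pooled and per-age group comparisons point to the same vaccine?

No

65-plus: the protein-subunit vaccine 13/51 = 25.5%, Vaccine A 185/560 = 33.0% → Vaccine A
40–64: the protein-subunit vaccine 215/353 = 60.9%, Vaccine A 26/35 = 74.3% → Vaccine A
Overall: the protein-subunit vaccine 228/404 = 56.4%, Vaccine A 211/595 = 35.5% → the protein-subunit vaccine
Vaccine A wins each age group but the protein-subunit vaccine wins overall — the comparison reverses. Vaccine A's recipients skew toward 65-plus, which has a lower base rate.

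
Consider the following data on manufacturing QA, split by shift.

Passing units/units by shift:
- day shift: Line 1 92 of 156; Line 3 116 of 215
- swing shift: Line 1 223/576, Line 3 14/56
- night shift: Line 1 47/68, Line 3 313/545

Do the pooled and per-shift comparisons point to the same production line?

Day shift: Line 1 92/156 = 59.0%, Line 3 116/215 = 54.0% → Line 1
Swing shift: Line 1 223/576 = 38.7%, Line 3 14/56 = 25.0% → Line 1
Night shift: Line 1 47/68 = 69.1%, Line 3 313/545 = 57.4% → Line 1
Overall: Line 1 362/800 = 45.2%, Line 3 443/816 = 54.3% → Line 3
Line 1 wins each shift group but Line 3 wins overall — the comparison reverses. Line 1's units skew toward swing shift, which has a lower base rate.

No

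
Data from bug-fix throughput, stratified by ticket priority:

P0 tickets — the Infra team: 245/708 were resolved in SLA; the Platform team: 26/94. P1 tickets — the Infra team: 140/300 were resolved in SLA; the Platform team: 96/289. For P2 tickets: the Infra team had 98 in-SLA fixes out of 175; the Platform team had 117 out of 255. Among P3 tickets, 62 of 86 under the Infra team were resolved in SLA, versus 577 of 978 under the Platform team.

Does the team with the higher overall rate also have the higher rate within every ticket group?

P0: the Infra team 245/708 = 34.6%, the Platform team 26/94 = 27.7% → the Infra team
P1: the Infra team 140/300 = 46.7%, the Platform team 96/289 = 33.2% → the Infra team
P2: the Infra team 98/175 = 56.0%, the Platform team 117/255 = 45.9% → the Infra team
P3: the Infra team 62/86 = 72.1%, the Platform team 577/978 = 59.0% → the Infra team
Overall: the Infra team 545/1269 = 42.9%, the Platform team 816/1616 = 50.5% → the Platform team
The Infra team wins each ticket group but the Platform team wins overall — the comparison reverses. The Infra team's tickets skew toward P0, which has a lower base rate.

No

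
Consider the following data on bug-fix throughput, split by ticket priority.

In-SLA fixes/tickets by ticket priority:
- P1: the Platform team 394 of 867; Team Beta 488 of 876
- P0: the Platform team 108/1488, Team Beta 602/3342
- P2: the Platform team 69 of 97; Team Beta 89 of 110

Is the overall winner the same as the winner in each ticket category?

Yes

P1: the Platform team 394/867 = 45.4%, Team Beta 488/876 = 55.7% → Team Beta
P0: the Platform team 108/1488 = 7.3%, Team Beta 602/3342 = 18.0% → Team Beta
P2: the Platform team 69/97 = 71.1%, Team Beta 89/110 = 80.9% → Team Beta
Overall: the Platform team 571/2452 = 23.3%, Team Beta 1179/4328 = 27.2% → Team Beta
Team Beta wins overall and in every ticket group — no reversal.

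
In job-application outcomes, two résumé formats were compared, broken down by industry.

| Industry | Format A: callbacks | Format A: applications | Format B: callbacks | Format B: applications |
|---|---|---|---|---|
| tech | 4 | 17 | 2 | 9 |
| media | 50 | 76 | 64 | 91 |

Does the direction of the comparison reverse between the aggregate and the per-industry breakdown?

Tech: Format A 4/17 = 23.5%, Format B 2/9 = 22.2% → Format A
Media: Format A 50/76 = 65.8%, Format B 64/91 = 70.3% → Format B
Overall: Format A 54/93 = 58.1%, Format B 66/100 = 66.0% → Format B
Neither sweeps: Format A wins 1 of 2 groups, Format B wins 1. Format B wins overall but not every group — no Simpson reversal.

No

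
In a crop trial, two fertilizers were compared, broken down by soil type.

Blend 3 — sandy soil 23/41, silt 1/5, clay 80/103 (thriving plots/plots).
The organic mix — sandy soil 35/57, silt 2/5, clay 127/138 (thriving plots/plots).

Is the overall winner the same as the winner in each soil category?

Sandy soil: Blend 3 23/41 = 56.1%, the organic mix 35/57 = 61.4% → the organic mix
Silt: Blend 3 1/5 = 20.0%, the organic mix 2/5 = 40.0% → the organic mix
Clay: Blend 3 80/103 = 77.7%, the organic mix 127/138 = 92.0% → the organic mix
Overall: Blend 3 104/149 = 69.8%, the organic mix 164/200 = 82.0% → the organic mix
The organic mix wins overall and in every soil group — no reversal.

Yes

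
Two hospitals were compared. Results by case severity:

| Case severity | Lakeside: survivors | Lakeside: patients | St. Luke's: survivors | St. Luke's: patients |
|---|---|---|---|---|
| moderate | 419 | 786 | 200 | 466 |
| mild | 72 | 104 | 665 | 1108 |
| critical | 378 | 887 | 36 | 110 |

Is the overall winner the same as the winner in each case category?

Moderate: Lakeside 419/786 = 53.3%, St. Luke's 200/466 = 42.9% → Lakeside
Mild: Lakeside 72/104 = 69.2%, St. Luke's 665/1108 = 60.0% → Lakeside
Critical: Lakeside 378/887 = 42.6%, St. Luke's 36/110 = 32.7% → Lakeside
Overall: Lakeside 869/1777 = 48.9%, St. Luke's 901/1684 = 53.5% → St. Luke's
Lakeside wins each case group but St. Luke's wins overall — the comparison reverses. Lakeside's patients skew toward critical, which has a lower base rate.

No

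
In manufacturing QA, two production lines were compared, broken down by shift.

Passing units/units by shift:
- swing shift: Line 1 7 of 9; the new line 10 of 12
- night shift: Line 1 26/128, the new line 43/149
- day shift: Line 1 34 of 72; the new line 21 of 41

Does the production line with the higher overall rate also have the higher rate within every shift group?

Yes

Swing shift: Line 1 7/9 = 77.8%, the new line 10/12 = 83.3% → the new line
Night shift: Line 1 26/128 = 20.3%, the new line 43/149 = 28.9% → the new line
Day shift: Line 1 34/72 = 47.2%, the new line 21/41 = 51.2% → the new line
Overall: Line 1 67/209 = 32.1%, the new line 74/202 = 36.6% → the new line
The new line wins overall and in every shift group — no reversal.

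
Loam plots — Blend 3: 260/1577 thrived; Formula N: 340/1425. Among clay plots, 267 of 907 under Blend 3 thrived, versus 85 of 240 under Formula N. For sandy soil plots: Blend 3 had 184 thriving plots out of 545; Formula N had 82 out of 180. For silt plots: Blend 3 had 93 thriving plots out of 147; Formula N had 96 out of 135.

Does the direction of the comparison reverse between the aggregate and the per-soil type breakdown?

No

Loam: Blend 3 260/1577 = 16.5%, Formula N 340/1425 = 23.9% → Formula N
Clay: Blend 3 267/907 = 29.4%, Formula N 85/240 = 35.4% → Formula N
Sandy soil: Blend 3 184/545 = 33.8%, Formula N 82/180 = 45.6% → Formula N
Silt: Blend 3 93/147 = 63.3%, Formula N 96/135 = 71.1% → Formula N
Overall: Blend 3 804/3176 = 25.3%, Formula N 603/1980 = 30.5% → Formula N
Formula N wins overall and in every soil group — no reversal.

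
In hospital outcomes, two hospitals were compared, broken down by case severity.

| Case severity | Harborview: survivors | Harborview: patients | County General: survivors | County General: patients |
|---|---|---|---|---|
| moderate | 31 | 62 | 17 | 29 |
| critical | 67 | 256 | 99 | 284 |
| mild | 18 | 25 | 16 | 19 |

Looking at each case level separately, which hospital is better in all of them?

Moderate: Harborview 31/62 = 50.0%, County General 17/29 = 58.6% → County General
Critical: Harborview 67/256 = 26.2%, County General 99/284 = 34.9% → County General
Mild: Harborview 18/25 = 72.0%, County General 16/19 = 84.2% → County General
County General has the higher rate in all 3 groups.

County General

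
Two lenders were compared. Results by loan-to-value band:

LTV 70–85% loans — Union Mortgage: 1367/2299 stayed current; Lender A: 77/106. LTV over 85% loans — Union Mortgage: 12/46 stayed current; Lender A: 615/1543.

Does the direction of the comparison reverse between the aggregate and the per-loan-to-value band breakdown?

Yes

LTV 70–85%: Union Mortgage 1367/2299 = 59.5%, Lender A 77/106 = 72.6% → Lender A
LTV over 85%: Union Mortgage 12/46 = 26.1%, Lender A 615/1543 = 39.9% → Lender A
Overall: Union Mortgage 1379/2345 = 58.8%, Lender A 692/1649 = 42.0% → Union Mortgage
Lender A wins each loan-to-value group but Union Mortgage wins overall — the comparison reverses. Lender A's loans skew toward LTV over 85%, which has a lower base rate.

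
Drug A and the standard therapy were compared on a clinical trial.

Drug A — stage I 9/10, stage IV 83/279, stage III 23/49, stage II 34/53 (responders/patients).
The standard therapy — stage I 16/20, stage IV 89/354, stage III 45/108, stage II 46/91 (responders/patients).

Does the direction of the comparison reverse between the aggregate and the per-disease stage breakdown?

No

Stage I: Drug A 9/10 = 90.0%, the standard therapy 16/20 = 80.0% → Drug A
Stage IV: Drug A 83/279 = 29.7%, the standard therapy 89/354 = 25.1% → Drug A
Stage III: Drug A 23/49 = 46.9%, the standard therapy 45/108 = 41.7% → Drug A
Stage II: Drug A 34/53 = 64.2%, the standard therapy 46/91 = 50.5% → Drug A
Overall: Drug A 149/391 = 38.1%, the standard therapy 196/573 = 34.2% → Drug A
Drug A wins overall and in every disease group — no reversal.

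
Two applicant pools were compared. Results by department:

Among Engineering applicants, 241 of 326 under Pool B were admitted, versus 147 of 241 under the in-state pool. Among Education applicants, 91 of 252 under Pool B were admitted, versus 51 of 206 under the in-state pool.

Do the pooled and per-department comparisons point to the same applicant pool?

Yes

Engineering: Pool B 241/326 = 73.9%, the in-state pool 147/241 = 61.0% → Pool B
Education: Pool B 91/252 = 36.1%, the in-state pool 51/206 = 24.8% → Pool B
Overall: Pool B 332/578 = 57.4%, the in-state pool 198/447 = 44.3% → Pool B
Pool B wins overall and in every department group — no reversal.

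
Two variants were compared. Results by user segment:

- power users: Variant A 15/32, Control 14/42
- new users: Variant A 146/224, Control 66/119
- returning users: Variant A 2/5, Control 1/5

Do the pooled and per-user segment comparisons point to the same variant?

Power users: Variant A 15/32 = 46.9%, Control 14/42 = 33.3% → Variant A
New users: Variant A 146/224 = 65.2%, Control 66/119 = 55.5% → Variant A
Returning users: Variant A 2/5 = 40.0%, Control 1/5 = 20.0% → Variant A
Overall: Variant A 163/261 = 62.5%, Control 81/166 = 48.8% → Variant A
Variant A wins overall and in every user group — no reversal.

Yes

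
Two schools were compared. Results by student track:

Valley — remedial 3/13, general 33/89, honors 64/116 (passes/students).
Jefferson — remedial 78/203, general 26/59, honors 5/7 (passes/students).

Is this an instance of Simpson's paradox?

Remedial: Valley 3/13 = 23.1%, Jefferson 78/203 = 38.4% → Jefferson
General: Valley 33/89 = 37.1%, Jefferson 26/59 = 44.1% → Jefferson
Honors: Valley 64/116 = 55.2%, Jefferson 5/7 = 71.4% → Jefferson
Overall: Valley 100/218 = 45.9%, Jefferson 109/269 = 40.5% → Valley
Jefferson wins each student group but Valley wins overall — the comparison reverses. Jefferson's students skew toward remedial, which has a lower base rate.

Yes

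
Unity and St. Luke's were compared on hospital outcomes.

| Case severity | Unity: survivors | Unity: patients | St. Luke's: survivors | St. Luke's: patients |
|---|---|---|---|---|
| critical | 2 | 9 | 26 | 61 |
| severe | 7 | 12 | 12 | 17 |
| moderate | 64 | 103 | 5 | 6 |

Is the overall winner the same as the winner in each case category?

Critical: Unity 2/9 = 22.2%, St. Luke's 26/61 = 42.6% → St. Luke's
Severe: Unity 7/12 = 58.3%, St. Luke's 12/17 = 70.6% → St. Luke's
Moderate: Unity 64/103 = 62.1%, St. Luke's 5/6 = 83.3% → St. Luke's
Overall: Unity 73/124 = 58.9%, St. Luke's 43/84 = 51.2% → Unity
St. Luke's wins each case group but Unity wins overall — the comparison reverses. St. Luke's's patients skew toward critical, which has a lower base rate.

No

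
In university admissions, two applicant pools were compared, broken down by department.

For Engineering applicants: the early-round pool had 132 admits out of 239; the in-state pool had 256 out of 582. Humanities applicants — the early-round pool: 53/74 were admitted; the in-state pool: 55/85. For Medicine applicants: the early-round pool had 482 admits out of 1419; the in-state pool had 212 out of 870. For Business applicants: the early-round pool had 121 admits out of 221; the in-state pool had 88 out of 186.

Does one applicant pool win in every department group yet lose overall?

Engineering: the early-round pool 132/239 = 55.2%, the in-state pool 256/582 = 44.0% → the early-round pool
Humanities: the early-round pool 53/74 = 71.6%, the in-state pool 55/85 = 64.7% → the early-round pool
Medicine: the early-round pool 482/1419 = 34.0%, the in-state pool 212/870 = 24.4% → the early-round pool
Business: the early-round pool 121/221 = 54.8%, the in-state pool 88/186 = 47.3% → the early-round pool
Overall: the early-round pool 788/1953 = 40.3%, the in-state pool 611/1723 = 35.5% → the early-round pool
The early-round pool wins overall and in every department group — no reversal.

No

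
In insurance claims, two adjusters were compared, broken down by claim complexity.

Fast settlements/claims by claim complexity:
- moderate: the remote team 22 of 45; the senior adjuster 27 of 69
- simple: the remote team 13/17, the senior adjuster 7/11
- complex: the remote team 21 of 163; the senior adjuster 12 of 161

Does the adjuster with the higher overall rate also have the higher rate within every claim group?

Yes

Moderate: the remote team 22/45 = 48.9%, the senior adjuster 27/69 = 39.1% → the remote team
Simple: the remote team 13/17 = 76.5%, the senior adjuster 7/11 = 63.6% → the remote team
Complex: the remote team 21/163 = 12.9%, the senior adjuster 12/161 = 7.5% → the remote team
Overall: the remote team 56/225 = 24.9%, the senior adjuster 46/241 = 19.1% → the remote team
The remote team wins overall and in every claim group — no reversal.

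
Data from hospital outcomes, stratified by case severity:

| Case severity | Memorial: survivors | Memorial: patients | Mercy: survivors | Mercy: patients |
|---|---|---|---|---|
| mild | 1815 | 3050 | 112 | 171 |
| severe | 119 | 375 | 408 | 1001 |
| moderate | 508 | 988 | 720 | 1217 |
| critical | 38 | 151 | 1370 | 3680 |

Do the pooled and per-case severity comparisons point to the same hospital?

No

Mild: Memorial 1815/3050 = 59.5%, Mercy 112/171 = 65.5% → Mercy
Severe: Memorial 119/375 = 31.7%, Mercy 408/1001 = 40.8% → Mercy
Moderate: Memorial 508/988 = 51.4%, Mercy 720/1217 = 59.2% → Mercy
Critical: Memorial 38/151 = 25.2%, Mercy 1370/3680 = 37.2% → Mercy
Overall: Memorial 2480/4564 = 54.3%, Mercy 2610/6069 = 43.0% → Memorial
Mercy wins each case group but Memorial wins overall — the comparison reverses. Mercy's patients skew toward critical, which has a lower base rate.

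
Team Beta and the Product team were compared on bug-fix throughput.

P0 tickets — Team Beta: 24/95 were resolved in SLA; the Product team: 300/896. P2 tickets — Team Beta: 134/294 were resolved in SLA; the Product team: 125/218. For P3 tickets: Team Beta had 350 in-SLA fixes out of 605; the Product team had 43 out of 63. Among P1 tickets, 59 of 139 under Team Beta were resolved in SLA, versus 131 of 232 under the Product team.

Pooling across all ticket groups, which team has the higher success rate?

P0: Team Beta 24/95 = 25.3%, the Product team 300/896 = 33.5% → the Product team
P2: Team Beta 134/294 = 45.6%, the Product team 125/218 = 57.3% → the Product team
P3: Team Beta 350/605 = 57.9%, the Product team 43/63 = 68.3% → the Product team
P1: Team Beta 59/139 = 42.4%, the Product team 131/232 = 56.5% → the Product team
Overall: Team Beta 567/1133 = 50.0%, the Product team 599/1409 = 42.5% → Team Beta
(The Product team wins every ticket group but Team Beta wins overall — the Product team's tickets skew toward the low-rate P0 group.)

Team Beta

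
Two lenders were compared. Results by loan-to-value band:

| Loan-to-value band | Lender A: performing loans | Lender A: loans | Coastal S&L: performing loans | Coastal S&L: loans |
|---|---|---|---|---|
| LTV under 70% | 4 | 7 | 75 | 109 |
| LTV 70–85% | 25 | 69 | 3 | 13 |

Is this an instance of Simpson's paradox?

No

LTV under 70%: Lender A 4/7 = 57.1%, Coastal S&L 75/109 = 68.8% → Coastal S&L
LTV 70–85%: Lender A 25/69 = 36.2%, Coastal S&L 3/13 = 23.1% → Lender A
Overall: Lender A 29/76 = 38.2%, Coastal S&L 78/122 = 63.9% → Coastal S&L
Neither sweeps: Lender A wins 1 of 2 groups, Coastal S&L wins 1. Coastal S&L wins overall but not every group — no Simpson reversal.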